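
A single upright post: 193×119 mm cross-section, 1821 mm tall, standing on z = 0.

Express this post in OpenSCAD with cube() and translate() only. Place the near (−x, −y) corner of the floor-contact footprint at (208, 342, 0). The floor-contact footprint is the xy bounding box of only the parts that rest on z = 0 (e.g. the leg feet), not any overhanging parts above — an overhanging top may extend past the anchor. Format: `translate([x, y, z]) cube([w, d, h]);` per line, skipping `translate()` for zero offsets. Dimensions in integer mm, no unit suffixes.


translate([208, 342, 0]) cube([193, 119, 1821]);


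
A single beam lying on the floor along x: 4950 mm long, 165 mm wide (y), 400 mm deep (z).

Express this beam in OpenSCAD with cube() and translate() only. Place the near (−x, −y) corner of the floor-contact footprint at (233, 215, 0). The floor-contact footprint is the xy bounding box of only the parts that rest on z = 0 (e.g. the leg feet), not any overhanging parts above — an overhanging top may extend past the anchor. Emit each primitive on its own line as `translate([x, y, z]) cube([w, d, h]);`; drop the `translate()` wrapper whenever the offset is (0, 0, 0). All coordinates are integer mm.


translate([233, 215, 0]) cube([4950, 165, 400]);


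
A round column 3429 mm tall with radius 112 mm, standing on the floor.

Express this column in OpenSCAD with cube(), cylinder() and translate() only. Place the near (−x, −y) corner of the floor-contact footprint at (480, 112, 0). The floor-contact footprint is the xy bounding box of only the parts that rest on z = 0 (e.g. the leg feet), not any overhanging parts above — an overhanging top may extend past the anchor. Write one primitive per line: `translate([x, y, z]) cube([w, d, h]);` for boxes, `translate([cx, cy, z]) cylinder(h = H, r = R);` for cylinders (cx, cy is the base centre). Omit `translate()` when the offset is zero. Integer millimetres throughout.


translate([592, 224, 0]) cylinder(h = 3429, r = 112);


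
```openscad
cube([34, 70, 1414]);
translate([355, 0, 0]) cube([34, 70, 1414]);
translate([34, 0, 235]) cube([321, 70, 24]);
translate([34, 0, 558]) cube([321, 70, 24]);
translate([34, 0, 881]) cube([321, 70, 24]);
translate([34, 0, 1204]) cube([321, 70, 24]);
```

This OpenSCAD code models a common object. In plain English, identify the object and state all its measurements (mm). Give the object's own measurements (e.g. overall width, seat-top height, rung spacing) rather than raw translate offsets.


A straight ladder. Two 34×70 mm vertical rails, 1414 mm tall, stand 389 mm apart (outside-to-outside) with their front faces coplanar on the −y side. 4 rungs, each 70 mm deep and 24 mm tall, span between the inner faces of the rails, front faces flush with the rails. The lowest rung's underside is at z = 235 mm and rungs are spaced 323 mm apart (underside to underside).


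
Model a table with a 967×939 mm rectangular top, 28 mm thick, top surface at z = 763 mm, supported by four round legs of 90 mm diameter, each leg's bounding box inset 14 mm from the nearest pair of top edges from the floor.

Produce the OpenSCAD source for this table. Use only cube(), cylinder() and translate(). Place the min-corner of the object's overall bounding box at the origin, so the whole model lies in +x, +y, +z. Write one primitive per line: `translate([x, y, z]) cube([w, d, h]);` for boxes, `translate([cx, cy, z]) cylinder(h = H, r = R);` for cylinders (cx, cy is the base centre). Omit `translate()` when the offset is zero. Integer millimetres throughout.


translate([0, 0, 735]) cube([967, 939, 28]);
translate([59, 59, 0]) cylinder(h = 735, r = 45);
translate([908, 59, 0]) cylinder(h = 735, r = 45);
translate([59, 880, 0]) cylinder(h = 735, r = 45);
translate([908, 880, 0]) cylinder(h = 735, r = 45);


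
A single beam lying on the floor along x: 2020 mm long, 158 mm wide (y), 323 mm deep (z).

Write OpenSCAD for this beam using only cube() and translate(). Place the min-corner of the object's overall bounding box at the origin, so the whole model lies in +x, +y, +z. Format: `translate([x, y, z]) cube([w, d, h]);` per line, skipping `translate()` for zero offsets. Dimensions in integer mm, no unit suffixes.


cube([2020, 158, 323]);


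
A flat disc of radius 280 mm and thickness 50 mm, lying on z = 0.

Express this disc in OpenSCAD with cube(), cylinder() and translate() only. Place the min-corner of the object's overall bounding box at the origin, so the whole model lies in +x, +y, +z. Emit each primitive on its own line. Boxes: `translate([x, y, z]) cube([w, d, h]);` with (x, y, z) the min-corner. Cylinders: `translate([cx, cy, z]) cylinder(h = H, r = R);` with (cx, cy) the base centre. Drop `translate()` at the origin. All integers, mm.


translate([280, 280, 0]) cylinder(h = 50, r = 280);


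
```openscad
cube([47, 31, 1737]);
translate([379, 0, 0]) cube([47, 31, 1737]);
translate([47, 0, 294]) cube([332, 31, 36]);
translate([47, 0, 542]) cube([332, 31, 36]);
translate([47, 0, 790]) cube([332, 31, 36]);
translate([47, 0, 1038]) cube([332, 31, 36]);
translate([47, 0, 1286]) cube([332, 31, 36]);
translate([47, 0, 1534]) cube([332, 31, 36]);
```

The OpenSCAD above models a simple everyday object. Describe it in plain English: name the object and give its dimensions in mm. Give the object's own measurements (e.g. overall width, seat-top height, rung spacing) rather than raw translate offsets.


A straight ladder. Two 47×31 mm vertical rails, 1737 mm tall, stand 426 mm apart (outside-to-outside) with their front faces coplanar on the −y side. 6 rungs, each 31 mm deep and 36 mm tall, span between the inner faces of the rails, front faces flush with the rails. The lowest rung's underside is at z = 294 mm and rungs are spaced 248 mm apart (underside to underside).


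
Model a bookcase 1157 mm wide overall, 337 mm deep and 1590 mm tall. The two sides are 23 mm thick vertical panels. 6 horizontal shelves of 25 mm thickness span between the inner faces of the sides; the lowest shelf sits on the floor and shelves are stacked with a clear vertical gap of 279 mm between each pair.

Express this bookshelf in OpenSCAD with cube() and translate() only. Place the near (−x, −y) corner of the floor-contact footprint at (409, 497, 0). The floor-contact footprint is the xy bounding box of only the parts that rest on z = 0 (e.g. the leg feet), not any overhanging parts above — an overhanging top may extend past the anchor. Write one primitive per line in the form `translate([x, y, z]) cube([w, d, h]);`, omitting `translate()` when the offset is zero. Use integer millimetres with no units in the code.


translate([409, 497, 0]) cube([23, 337, 1590]);
translate([1543, 497, 0]) cube([23, 337, 1590]);
translate([432, 497, 0]) cube([1111, 337, 25]);
translate([432, 497, 304]) cube([1111, 337, 25]);
translate([432, 497, 608]) cube([1111, 337, 25]);
translate([432, 497, 912]) cube([1111, 337, 25]);
translate([432, 497, 1216]) cube([1111, 337, 25]);
translate([432, 497, 1520]) cube([1111, 337, 25]);


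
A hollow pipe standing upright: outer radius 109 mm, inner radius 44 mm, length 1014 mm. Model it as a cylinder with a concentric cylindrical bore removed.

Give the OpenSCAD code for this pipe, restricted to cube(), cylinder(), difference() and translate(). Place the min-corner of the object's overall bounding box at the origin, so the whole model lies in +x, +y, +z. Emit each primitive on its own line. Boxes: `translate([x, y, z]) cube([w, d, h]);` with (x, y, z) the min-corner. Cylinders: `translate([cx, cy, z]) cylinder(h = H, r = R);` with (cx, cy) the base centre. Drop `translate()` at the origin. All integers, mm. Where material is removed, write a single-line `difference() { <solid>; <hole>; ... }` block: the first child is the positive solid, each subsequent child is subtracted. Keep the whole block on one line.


difference() { translate([109, 109, 0]) cylinder(h = 1014, r = 109); translate([109, 109, 0]) cylinder(h = 1014, r = 44); }


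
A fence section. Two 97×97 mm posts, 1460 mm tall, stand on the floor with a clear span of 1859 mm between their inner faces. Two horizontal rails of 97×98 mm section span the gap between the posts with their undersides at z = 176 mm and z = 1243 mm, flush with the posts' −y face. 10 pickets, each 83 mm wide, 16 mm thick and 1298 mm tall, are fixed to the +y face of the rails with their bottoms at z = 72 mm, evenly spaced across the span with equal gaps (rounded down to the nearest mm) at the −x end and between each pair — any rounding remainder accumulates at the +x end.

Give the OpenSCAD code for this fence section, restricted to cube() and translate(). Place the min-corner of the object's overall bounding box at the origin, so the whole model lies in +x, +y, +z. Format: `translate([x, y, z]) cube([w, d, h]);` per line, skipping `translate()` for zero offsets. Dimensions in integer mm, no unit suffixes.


cube([97, 97, 1460]);
translate([1956, 0, 0]) cube([97, 97, 1460]);
translate([97, 0, 176]) cube([1859, 97, 98]);
translate([97, 0, 1243]) cube([1859, 97, 98]);
translate([190, 97, 72]) cube([83, 16, 1298]);
translate([366, 97, 72]) cube([83, 16, 1298]);
translate([542, 97, 72]) cube([83, 16, 1298]);
translate([718, 97, 72]) cube([83, 16, 1298]);
translate([894, 97, 72]) cube([83, 16, 1298]);
translate([1070, 97, 72]) cube([83, 16, 1298]);
translate([1246, 97, 72]) cube([83, 16, 1298]);
translate([1422, 97, 72]) cube([83, 16, 1298]);
translate([1598, 97, 72]) cube([83, 16, 1298]);
translate([1774, 97, 72]) cube([83, 16, 1298]);


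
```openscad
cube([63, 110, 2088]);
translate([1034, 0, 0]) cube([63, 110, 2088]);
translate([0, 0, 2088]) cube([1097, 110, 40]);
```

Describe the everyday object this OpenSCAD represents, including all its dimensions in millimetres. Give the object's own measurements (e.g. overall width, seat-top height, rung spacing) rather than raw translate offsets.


A door frame. The clear opening is 971 mm wide and 2088 mm high. Two 63 mm wide jambs, 110 mm deep, stand either side of the opening from the floor to the top of the opening. A 40 mm thick head sits across the top of both jambs, spanning the full outside width of the frame.


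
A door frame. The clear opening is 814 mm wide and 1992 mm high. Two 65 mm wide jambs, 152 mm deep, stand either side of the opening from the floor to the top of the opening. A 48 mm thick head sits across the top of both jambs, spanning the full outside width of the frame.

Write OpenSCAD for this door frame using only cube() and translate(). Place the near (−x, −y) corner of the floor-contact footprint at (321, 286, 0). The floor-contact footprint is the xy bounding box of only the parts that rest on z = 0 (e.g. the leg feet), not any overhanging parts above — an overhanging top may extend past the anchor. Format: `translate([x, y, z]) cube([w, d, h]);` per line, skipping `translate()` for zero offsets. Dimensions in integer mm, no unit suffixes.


translate([321, 286, 0]) cube([65, 152, 1992]);
translate([1200, 286, 0]) cube([65, 152, 1992]);
translate([321, 286, 1992]) cube([944, 152, 48]);


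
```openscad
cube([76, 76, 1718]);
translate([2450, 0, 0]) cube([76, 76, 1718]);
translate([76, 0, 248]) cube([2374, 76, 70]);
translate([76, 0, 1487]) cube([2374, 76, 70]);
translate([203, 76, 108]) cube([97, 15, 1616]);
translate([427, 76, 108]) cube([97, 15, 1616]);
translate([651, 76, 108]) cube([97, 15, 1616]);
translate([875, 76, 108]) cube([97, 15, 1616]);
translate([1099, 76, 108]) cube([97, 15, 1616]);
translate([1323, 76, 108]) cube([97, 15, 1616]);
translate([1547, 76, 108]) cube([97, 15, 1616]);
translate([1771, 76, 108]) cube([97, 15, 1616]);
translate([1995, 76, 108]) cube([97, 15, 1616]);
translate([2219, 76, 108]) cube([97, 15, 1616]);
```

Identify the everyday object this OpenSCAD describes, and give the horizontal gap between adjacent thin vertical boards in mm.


A fence section. The picket gap is 127 mm.

Two posts, two rails, 10 pickets — a fence section. Span 2374 mm holds 10 pickets of 97 mm with 11 equal gaps: ⌊(2374 − 10·97) / 11⌋ = 127 mm.


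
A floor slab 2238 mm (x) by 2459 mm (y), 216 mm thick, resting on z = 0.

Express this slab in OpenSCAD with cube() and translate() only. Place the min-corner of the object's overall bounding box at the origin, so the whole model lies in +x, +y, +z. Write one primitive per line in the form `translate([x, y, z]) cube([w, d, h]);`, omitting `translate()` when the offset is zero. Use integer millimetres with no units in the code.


cube([2238, 2459, 216]);


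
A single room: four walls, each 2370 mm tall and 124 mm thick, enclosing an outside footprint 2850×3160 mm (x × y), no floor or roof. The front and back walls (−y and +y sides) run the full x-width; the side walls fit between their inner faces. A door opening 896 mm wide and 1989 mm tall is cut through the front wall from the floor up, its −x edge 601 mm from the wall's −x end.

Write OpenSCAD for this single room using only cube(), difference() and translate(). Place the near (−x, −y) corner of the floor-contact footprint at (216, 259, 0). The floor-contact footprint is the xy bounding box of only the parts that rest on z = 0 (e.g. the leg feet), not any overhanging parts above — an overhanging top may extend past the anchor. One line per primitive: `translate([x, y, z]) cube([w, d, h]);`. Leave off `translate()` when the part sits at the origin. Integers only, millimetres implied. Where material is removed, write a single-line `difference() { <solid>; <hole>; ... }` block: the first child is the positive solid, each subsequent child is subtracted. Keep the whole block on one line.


difference() { translate([216, 259, 0]) cube([2850, 124, 2370]); translate([817, 259, 0]) cube([896, 124, 1989]); }
translate([216, 3295, 0]) cube([2850, 124, 2370]);
translate([216, 383, 0]) cube([124, 2912, 2370]);
translate([2942, 383, 0]) cube([124, 2912, 2370]);


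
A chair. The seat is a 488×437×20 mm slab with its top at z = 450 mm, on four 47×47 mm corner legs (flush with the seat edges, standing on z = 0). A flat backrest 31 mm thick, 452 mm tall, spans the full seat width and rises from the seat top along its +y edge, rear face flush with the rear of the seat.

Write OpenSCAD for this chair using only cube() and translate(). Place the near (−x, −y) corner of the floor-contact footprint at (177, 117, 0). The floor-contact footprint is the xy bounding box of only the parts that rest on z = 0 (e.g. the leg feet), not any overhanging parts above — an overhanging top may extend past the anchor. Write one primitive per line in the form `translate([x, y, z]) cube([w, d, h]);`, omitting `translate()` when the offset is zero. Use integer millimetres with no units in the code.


translate([177, 117, 430]) cube([488, 437, 20]);
translate([177, 117, 0]) cube([47, 47, 430]);
translate([618, 117, 0]) cube([47, 47, 430]);
translate([177, 507, 0]) cube([47, 47, 430]);
translate([618, 507, 0]) cube([47, 47, 430]);
translate([177, 523, 450]) cube([488, 31, 452]);


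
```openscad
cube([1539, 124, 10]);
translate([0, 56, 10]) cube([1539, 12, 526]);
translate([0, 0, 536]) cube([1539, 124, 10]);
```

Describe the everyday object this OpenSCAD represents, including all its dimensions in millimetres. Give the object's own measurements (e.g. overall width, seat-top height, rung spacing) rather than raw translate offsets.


An I-beam lying along x, 1539 mm long. Overall section height 546 mm. Two flanges 124 mm wide (y) and 10 mm thick, one on the floor and one at the top; a web 12 mm thick runs between them, centred on the flange width.


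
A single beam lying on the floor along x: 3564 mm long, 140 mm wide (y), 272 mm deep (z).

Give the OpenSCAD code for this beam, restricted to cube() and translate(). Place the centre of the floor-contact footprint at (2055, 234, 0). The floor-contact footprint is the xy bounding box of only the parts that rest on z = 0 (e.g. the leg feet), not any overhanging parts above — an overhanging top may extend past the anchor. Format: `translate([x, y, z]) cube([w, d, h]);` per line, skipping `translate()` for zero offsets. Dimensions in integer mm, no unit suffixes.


translate([273, 164, 0]) cube([3564, 140, 272]);


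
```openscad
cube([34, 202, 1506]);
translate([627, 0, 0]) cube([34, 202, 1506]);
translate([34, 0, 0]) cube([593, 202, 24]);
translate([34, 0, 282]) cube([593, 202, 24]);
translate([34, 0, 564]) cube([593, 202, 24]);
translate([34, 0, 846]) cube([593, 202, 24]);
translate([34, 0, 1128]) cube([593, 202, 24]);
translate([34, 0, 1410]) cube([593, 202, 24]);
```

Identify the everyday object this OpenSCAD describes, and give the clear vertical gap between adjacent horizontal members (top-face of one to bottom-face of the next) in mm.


A bookshelf. The clear shelf gap is 258 mm.

Two tall side panels with 6 horizontal boards between them — a bookshelf. The first two shelf undersides are at z = 0 and z = 282; with shelf thickness 24, the clear gap is 282 − 0 − 24 = 258 mm.


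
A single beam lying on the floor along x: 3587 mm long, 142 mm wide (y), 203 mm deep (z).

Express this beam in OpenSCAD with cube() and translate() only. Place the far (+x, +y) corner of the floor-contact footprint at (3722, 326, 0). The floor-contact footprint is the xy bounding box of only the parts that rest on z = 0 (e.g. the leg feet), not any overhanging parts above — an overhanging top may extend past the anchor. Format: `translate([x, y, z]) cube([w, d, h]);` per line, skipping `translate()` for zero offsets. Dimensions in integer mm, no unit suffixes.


translate([135, 184, 0]) cube([3587, 142, 203]);


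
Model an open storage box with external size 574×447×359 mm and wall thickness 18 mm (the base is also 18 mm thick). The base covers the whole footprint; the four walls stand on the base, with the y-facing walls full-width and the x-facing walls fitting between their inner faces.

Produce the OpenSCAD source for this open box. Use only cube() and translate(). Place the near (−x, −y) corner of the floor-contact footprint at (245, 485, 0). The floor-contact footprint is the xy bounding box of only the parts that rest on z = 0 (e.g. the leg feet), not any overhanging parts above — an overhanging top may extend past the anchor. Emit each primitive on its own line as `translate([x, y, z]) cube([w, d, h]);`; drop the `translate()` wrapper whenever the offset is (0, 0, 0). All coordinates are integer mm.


translate([245, 485, 0]) cube([574, 447, 18]);
translate([245, 485, 18]) cube([574, 18, 341]);
translate([245, 914, 18]) cube([574, 18, 341]);
translate([245, 503, 18]) cube([18, 411, 341]);
translate([801, 503, 18]) cube([18, 411, 341]);


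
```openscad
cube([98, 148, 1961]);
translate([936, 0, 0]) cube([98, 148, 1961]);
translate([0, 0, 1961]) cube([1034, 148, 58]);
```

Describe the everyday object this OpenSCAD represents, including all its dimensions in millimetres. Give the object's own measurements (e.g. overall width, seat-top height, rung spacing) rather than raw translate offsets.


A door frame. The clear opening is 838 mm wide and 1961 mm high. Two 98 mm wide jambs, 148 mm deep, stand either side of the opening from the floor to the top of the opening. A 58 mm thick head sits across the top of both jambs, spanning the full outside width of the frame.


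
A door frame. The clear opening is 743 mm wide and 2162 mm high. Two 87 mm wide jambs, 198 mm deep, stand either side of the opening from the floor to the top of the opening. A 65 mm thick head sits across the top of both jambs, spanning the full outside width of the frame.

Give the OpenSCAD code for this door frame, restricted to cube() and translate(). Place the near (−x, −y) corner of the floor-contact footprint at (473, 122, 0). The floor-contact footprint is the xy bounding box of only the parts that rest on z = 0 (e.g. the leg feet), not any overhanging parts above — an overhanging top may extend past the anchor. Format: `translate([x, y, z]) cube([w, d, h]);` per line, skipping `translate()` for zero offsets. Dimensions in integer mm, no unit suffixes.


translate([473, 122, 0]) cube([87, 198, 2162]);
translate([1303, 122, 0]) cube([87, 198, 2162]);
translate([473, 122, 2162]) cube([917, 198, 65]);


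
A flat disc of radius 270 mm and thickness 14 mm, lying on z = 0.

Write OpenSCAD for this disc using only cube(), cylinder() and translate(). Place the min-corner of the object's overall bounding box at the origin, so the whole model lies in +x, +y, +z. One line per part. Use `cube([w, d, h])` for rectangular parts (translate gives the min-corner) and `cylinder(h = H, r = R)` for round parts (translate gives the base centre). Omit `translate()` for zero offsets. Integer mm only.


translate([270, 270, 0]) cylinder(h = 14, r = 270);


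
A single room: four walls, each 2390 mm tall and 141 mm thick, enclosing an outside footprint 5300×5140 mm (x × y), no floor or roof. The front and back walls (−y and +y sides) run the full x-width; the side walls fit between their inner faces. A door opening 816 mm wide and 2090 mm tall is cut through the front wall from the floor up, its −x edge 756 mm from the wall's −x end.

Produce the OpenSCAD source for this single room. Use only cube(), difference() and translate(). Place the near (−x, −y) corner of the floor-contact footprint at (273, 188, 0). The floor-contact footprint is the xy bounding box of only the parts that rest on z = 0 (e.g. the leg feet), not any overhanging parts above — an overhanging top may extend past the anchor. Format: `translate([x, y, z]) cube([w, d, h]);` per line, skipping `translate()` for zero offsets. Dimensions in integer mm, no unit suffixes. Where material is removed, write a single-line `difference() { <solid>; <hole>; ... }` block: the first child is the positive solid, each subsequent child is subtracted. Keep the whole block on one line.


difference() { translate([273, 188, 0]) cube([5300, 141, 2390]); translate([1029, 188, 0]) cube([816, 141, 2090]); }
translate([273, 5187, 0]) cube([5300, 141, 2390]);
translate([273, 329, 0]) cube([141, 4858, 2390]);
translate([5432, 329, 0]) cube([141, 4858, 2390]);


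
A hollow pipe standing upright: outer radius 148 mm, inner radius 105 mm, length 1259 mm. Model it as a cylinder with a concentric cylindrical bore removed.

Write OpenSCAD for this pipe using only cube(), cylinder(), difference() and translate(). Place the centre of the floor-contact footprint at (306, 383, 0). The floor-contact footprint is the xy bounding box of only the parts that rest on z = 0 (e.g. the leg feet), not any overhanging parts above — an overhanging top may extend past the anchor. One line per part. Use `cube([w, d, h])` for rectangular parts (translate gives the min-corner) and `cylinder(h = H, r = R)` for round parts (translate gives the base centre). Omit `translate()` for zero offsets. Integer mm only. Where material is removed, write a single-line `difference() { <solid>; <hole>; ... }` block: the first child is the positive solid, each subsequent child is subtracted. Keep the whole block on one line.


difference() { translate([306, 383, 0]) cylinder(h = 1259, r = 148); translate([306, 383, 0]) cylinder(h = 1259, r = 105); }


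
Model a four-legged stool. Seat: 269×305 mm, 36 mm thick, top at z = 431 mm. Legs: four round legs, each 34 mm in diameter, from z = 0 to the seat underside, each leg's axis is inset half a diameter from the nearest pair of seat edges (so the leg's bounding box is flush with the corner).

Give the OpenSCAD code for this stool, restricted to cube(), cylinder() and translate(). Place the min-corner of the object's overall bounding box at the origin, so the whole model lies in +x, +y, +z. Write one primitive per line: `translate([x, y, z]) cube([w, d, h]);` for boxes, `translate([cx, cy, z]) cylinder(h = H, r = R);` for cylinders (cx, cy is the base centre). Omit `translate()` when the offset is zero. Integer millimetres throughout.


translate([0, 0, 395]) cube([269, 305, 36]);
translate([17, 17, 0]) cylinder(h = 395, r = 17);
translate([252, 17, 0]) cylinder(h = 395, r = 17);
translate([17, 288, 0]) cylinder(h = 395, r = 17);
translate([252, 288, 0]) cylinder(h = 395, r = 17);


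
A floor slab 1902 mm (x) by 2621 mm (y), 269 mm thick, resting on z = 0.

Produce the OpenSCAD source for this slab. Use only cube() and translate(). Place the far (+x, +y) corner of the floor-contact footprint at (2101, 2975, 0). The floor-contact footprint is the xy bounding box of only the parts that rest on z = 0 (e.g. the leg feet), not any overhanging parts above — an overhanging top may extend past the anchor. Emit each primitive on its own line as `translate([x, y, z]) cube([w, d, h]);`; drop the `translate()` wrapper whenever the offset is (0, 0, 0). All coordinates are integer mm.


translate([199, 354, 0]) cube([1902, 2621, 269]);


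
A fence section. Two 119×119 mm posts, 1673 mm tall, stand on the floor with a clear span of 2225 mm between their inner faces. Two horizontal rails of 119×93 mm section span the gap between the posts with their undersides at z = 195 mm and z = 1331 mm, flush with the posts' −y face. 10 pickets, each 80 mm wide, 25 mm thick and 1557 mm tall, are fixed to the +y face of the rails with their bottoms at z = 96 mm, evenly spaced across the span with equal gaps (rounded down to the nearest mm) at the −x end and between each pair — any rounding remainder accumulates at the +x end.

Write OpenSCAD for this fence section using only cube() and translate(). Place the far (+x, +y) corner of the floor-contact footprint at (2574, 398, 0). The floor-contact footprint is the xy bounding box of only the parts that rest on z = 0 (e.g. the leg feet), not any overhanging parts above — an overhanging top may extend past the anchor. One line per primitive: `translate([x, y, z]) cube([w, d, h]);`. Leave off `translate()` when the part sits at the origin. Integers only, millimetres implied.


translate([111, 279, 0]) cube([119, 119, 1673]);
translate([2455, 279, 0]) cube([119, 119, 1673]);
translate([230, 279, 195]) cube([2225, 119, 93]);
translate([230, 279, 1331]) cube([2225, 119, 93]);
translate([359, 398, 96]) cube([80, 25, 1557]);
translate([568, 398, 96]) cube([80, 25, 1557]);
translate([777, 398, 96]) cube([80, 25, 1557]);
translate([986, 398, 96]) cube([80, 25, 1557]);
translate([1195, 398, 96]) cube([80, 25, 1557]);
translate([1404, 398, 96]) cube([80, 25, 1557]);
translate([1613, 398, 96]) cube([80, 25, 1557]);
translate([1822, 398, 96]) cube([80, 25, 1557]);
translate([2031, 398, 96]) cube([80, 25, 1557]);
translate([2240, 398, 96]) cube([80, 25, 1557]);


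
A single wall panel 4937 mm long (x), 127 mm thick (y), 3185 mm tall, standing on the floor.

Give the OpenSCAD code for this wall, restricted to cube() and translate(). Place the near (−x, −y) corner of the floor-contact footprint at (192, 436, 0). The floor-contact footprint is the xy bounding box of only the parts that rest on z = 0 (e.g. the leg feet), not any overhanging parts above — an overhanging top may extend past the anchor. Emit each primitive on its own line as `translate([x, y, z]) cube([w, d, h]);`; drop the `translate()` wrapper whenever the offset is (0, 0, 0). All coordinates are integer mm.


translate([192, 436, 0]) cube([4937, 127, 3185]);


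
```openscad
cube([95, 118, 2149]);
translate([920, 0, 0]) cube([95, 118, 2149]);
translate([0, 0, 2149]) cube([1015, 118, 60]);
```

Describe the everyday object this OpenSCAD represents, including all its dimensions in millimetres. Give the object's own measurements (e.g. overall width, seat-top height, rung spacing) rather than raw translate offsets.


A door frame. The clear opening is 825 mm wide and 2149 mm high. Two 95 mm wide jambs, 118 mm deep, stand either side of the opening from the floor to the top of the opening. A 60 mm thick head sits across the top of both jambs, spanning the full outside width of the frame.


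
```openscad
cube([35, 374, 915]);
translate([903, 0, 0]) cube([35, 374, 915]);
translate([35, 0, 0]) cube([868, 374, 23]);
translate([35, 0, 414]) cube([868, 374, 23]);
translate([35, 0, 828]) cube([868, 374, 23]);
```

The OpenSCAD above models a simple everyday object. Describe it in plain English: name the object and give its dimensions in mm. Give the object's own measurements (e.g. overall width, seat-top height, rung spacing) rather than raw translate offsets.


An open bookshelf. Two side panels, each 35 mm thick, 374 mm deep and 915 mm tall, stand 938 mm apart (outside-to-outside). Between them sit 3 shelves, each 23 mm thick and 374 mm deep, spanning the full gap between the sides. The bottom shelf rests on the floor (its underside at z = 0) and the clear gap between one shelf's top and the next shelf's underside is 391 mm.


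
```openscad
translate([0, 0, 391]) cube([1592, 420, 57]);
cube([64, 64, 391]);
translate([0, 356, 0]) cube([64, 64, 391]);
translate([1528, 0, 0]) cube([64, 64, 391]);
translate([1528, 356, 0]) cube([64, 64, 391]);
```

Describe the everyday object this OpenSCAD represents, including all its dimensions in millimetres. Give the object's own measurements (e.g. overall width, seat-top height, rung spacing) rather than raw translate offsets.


A bench: a 1592×420 mm seat slab, 57 mm thick, top at z = 448 mm, on four 64×64 mm square legs flush with the seat corners and standing on z = 0.


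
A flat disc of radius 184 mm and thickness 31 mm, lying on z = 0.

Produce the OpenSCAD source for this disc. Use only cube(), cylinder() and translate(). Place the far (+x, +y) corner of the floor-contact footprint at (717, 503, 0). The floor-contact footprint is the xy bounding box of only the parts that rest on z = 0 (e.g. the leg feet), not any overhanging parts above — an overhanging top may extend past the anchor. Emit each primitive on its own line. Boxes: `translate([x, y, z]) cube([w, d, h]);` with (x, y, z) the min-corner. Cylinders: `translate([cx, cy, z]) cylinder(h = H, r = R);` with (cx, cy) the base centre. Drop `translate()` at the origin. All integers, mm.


translate([533, 319, 0]) cylinder(h = 31, r = 184);


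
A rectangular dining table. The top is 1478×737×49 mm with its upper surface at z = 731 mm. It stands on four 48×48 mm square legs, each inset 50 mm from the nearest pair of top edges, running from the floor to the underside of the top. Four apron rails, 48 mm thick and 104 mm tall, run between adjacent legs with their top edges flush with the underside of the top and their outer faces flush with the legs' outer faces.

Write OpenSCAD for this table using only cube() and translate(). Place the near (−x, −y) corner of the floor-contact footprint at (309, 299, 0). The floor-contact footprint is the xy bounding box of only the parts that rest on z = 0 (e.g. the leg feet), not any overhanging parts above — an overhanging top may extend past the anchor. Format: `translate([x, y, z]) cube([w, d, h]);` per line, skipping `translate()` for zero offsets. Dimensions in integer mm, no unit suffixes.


// leg_h = 731 - 49 = 682
// apron z = 682 - 104 = 578
translate([259, 249, 682]) cube([1478, 737, 49]);
translate([309, 299, 0]) cube([48, 48, 682]);
translate([1639, 299, 0]) cube([48, 48, 682]);
translate([309, 888, 0]) cube([48, 48, 682]);
translate([1639, 888, 0]) cube([48, 48, 682]);
translate([357, 299, 578]) cube([1282, 48, 104]);
translate([357, 888, 578]) cube([1282, 48, 104]);
translate([309, 347, 578]) cube([48, 541, 104]);
translate([1639, 347, 578]) cube([48, 541, 104]);


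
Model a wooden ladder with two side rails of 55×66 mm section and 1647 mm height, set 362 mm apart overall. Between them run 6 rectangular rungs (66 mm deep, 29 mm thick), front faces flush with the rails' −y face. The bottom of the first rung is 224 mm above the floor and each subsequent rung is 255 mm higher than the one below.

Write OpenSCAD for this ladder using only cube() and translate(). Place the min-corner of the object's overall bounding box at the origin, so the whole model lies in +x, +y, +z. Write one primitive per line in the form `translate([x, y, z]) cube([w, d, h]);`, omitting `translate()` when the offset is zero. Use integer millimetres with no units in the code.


cube([55, 66, 1647]);
translate([307, 0, 0]) cube([55, 66, 1647]);
translate([55, 0, 224]) cube([252, 66, 29]);
translate([55, 0, 479]) cube([252, 66, 29]);
translate([55, 0, 734]) cube([252, 66, 29]);
translate([55, 0, 989]) cube([252, 66, 29]);
translate([55, 0, 1244]) cube([252, 66, 29]);
translate([55, 0, 1499]) cube([252, 66, 29]);


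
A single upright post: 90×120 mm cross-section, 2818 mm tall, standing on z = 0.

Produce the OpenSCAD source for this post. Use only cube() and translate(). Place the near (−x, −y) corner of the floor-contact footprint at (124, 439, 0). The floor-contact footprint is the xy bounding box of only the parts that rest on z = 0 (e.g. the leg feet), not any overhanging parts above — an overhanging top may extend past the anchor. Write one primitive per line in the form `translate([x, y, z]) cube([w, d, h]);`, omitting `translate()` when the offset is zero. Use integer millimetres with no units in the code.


translate([124, 439, 0]) cube([90, 120, 2818]);


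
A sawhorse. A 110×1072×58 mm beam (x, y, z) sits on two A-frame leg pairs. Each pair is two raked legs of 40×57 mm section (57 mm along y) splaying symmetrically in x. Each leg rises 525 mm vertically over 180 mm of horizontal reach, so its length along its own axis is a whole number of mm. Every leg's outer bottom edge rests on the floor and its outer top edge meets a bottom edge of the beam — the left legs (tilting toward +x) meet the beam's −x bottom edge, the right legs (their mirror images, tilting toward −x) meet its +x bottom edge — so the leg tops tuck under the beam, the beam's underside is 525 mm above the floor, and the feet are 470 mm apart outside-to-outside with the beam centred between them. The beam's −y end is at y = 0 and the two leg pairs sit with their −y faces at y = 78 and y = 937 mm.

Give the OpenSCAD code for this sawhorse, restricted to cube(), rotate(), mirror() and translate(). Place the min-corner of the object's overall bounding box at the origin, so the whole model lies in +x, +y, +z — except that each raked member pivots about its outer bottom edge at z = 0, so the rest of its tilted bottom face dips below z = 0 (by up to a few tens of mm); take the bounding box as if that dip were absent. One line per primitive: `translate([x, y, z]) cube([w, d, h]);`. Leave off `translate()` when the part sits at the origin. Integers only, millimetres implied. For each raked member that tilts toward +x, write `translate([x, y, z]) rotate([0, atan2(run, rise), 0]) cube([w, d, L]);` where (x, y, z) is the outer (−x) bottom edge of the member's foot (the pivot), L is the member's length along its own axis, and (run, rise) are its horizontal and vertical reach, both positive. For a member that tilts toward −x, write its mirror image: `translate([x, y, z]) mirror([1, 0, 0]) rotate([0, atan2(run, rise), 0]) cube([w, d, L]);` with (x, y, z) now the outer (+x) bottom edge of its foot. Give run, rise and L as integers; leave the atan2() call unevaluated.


translate([180, 0, 525]) cube([110, 1072, 58]);
translate([0, 78, 0]) rotate([0, atan2(180, 525), 0]) cube([40, 57, 555]);
translate([470, 78, 0]) mirror([1, 0, 0]) rotate([0, atan2(180, 525), 0]) cube([40, 57, 555]);
translate([0, 937, 0]) rotate([0, atan2(180, 525), 0]) cube([40, 57, 555]);
translate([470, 937, 0]) mirror([1, 0, 0]) rotate([0, atan2(180, 525), 0]) cube([40, 57, 555]);


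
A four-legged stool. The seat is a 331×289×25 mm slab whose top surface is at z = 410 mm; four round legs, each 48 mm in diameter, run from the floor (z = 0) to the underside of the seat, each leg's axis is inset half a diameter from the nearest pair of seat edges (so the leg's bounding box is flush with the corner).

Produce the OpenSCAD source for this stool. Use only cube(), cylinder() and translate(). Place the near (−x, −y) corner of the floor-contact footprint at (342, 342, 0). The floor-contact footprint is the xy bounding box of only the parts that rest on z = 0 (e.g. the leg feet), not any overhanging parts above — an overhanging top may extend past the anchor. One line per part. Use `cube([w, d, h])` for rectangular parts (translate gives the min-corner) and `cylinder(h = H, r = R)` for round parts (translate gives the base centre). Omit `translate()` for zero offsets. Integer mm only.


translate([342, 342, 385]) cube([331, 289, 25]);
translate([366, 366, 0]) cylinder(h = 385, r = 24);
translate([649, 366, 0]) cylinder(h = 385, r = 24);
translate([366, 607, 0]) cylinder(h = 385, r = 24);
translate([649, 607, 0]) cylinder(h = 385, r = 24);


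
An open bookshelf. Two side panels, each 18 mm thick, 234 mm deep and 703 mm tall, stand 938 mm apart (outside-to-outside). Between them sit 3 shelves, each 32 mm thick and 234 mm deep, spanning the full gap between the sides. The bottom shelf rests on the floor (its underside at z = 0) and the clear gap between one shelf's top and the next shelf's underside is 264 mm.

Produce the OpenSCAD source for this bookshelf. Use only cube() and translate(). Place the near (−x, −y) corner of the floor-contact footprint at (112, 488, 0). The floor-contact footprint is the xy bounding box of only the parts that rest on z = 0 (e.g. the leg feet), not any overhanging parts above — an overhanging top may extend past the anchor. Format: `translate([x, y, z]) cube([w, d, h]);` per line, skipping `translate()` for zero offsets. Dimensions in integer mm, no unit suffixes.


translate([112, 488, 0]) cube([18, 234, 703]);
translate([1032, 488, 0]) cube([18, 234, 703]);
translate([130, 488, 0]) cube([902, 234, 32]);
translate([130, 488, 296]) cube([902, 234, 32]);
translate([130, 488, 592]) cube([902, 234, 32]);


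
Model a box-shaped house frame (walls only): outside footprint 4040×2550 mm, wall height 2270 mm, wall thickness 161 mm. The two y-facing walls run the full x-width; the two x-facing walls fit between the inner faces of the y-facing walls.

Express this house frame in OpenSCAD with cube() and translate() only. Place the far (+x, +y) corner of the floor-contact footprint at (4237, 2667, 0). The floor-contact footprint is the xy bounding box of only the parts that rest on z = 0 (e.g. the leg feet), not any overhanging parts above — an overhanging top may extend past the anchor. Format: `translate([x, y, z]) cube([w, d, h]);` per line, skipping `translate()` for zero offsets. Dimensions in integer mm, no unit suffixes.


translate([197, 117, 0]) cube([4040, 161, 2270]);
translate([197, 2506, 0]) cube([4040, 161, 2270]);
translate([197, 278, 0]) cube([161, 2228, 2270]);
translate([4076, 278, 0]) cube([161, 2228, 2270]);


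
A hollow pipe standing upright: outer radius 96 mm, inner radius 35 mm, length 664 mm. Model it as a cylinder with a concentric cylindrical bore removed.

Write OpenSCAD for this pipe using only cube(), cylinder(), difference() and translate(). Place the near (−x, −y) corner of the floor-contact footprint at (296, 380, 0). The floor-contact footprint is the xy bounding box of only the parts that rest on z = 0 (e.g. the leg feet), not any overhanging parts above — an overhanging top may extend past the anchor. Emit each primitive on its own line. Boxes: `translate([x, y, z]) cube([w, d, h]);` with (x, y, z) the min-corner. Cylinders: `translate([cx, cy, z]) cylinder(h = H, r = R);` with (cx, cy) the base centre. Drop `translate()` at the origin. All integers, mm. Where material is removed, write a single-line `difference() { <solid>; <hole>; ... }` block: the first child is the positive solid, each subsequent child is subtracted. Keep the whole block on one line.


difference() { translate([392, 476, 0]) cylinder(h = 664, r = 96); translate([392, 476, 0]) cylinder(h = 664, r = 35); }


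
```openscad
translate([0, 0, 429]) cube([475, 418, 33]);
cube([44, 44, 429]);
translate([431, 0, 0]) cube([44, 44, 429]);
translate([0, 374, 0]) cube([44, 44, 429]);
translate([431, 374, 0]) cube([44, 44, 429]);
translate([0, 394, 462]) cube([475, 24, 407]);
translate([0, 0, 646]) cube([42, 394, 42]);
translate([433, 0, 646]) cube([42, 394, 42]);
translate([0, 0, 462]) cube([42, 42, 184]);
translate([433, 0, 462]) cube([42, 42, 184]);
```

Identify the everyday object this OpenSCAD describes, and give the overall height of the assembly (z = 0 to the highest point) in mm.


A chair. The overall height is 869 mm.

A slab on four corner posts with a tall panel at the back — a chair. The seat slab sits at z = 429 with thickness 33, and the 407 mm backrest starts at the seat top, so the overall height is 429 + 33 + 407 = 869 mm.
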